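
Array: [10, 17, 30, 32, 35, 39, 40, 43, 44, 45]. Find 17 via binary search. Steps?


Search for 17:
[0,9] mid=4 arr[4]=35
[0,3] mid=1 arr[1]=17
Total: 2 comparisons


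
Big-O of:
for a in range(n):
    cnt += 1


Per nesting level: O(n) = O(n)
Complexity: O(n)


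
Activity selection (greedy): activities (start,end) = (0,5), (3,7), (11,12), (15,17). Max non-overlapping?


Greedy: pick earliest-ending, then skip overlaps.
Selected (3 activities): [(0, 5), (11, 12), (15, 17)]


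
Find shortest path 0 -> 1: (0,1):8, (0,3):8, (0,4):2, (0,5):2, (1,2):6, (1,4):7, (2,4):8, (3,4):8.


Dijkstra from 0:
Distances: {0: 0, 1: 8, 2: 10, 3: 8, 4: 2, 5: 2}
Shortest distance to 1 = 8, path = [0, 1]


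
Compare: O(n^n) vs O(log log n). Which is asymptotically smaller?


double-logarithmic grows slower than n^n
O(log log n) is asymptotically smaller; O(n^n) grows faster


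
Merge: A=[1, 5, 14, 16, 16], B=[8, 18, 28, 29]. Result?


Compare heads, take smaller each step.
Merged: [1, 5, 8, 14, 16, 16, 18, 28, 29]


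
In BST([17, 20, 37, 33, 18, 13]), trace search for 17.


BST root = 17
Search for 17: compare at each node
Path: [17]


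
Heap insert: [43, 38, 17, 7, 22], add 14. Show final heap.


Append 14: [43, 38, 17, 7, 22, 14]
Bubble up: no swaps needed
Result: [43, 38, 17, 7, 22, 14]


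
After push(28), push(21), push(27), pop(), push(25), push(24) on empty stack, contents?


push(28) -> [28]
push(21) -> [28, 21]
push(27) -> [28, 21, 27]
pop() returns 27 -> [28, 21]
push(25) -> [28, 21, 25]
push(24) -> [28, 21, 25, 24]
Final stack (bottom to top): [28, 21, 25, 24]


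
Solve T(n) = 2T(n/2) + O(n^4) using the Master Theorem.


a=2, b=2, c=4. log_2(2)=1 < c=4. Case 3: O(n^c) = O(n^4)
Complexity: O(n^4)


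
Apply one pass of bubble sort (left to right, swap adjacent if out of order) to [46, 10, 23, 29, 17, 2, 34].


After one pass: [10, 23, 29, 17, 2, 34, 46]


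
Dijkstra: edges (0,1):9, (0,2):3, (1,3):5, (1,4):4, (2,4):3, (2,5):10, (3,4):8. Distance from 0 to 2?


Dijkstra from 0:
Distances: {0: 0, 1: 9, 2: 3, 3: 14, 4: 6, 5: 13}
Shortest distance to 2 = 3, path = [0, 2]


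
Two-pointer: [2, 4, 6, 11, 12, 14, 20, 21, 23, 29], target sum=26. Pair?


Two pointers: lo=0, hi=9
Found pair: (6, 20) summing to 26


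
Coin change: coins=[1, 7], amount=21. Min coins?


dp[0]=0; dp[i]=1+min(dp[i-c] for c in coins)
...dp[16]=4, dp[17]=5, dp[18]=6, dp[19]=7, dp[20]=8, dp[21]=3
Minimum coins for 21 = 3


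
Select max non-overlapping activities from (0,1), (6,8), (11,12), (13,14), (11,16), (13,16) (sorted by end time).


Greedy: pick earliest-ending, then skip overlaps.
Selected (4 activities): [(0, 1), (6, 8), (11, 12), (13, 14)]


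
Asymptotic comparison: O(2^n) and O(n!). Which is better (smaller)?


exponential grows slower than factorial
O(2^n) is asymptotically smaller; O(n!) grows faster


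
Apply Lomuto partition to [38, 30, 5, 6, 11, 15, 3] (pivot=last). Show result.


Elements <= 3 go left of pivot.
Result: [3, 30, 5, 6, 11, 15, 38], pivot at index 0


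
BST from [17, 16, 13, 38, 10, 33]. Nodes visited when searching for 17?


BST root = 17
Search for 17: compare at each node
Path: [17]


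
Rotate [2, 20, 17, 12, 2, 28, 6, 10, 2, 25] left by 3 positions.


Left rotate by 3: [12, 2, 28, 6, 10, 2, 25, 2, 20, 17]


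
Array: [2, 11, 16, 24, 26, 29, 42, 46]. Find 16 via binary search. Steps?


Search for 16:
[0,7] mid=3 arr[3]=24
[0,2] mid=1 arr[1]=11
[2,2] mid=2 arr[2]=16
Total: 3 comparisons


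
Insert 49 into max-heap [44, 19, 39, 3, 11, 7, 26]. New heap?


Append 49: [44, 19, 39, 3, 11, 7, 26, 49]
Bubble up: swap idx 7(49) with idx 3(3); swap idx 3(49) with idx 1(19); swap idx 1(49) with idx 0(44)
Result: [49, 44, 39, 19, 11, 7, 26, 3]


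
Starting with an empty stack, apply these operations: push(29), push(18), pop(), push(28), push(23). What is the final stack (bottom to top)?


push(29) -> [29]
push(18) -> [29, 18]
pop() returns 18 -> [29]
push(28) -> [29, 28]
push(23) -> [29, 28, 23]
Final stack (bottom to top): [29, 28, 23]


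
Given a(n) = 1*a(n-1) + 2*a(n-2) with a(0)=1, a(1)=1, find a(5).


Build bottom-up:
...a(3)=5, a(4)=11, a(5)=1*11+2*5=21


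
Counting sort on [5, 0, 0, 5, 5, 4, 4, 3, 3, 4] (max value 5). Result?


Count array: [2, 0, 0, 2, 3, 3]
Reconstruct: [0, 0, 3, 3, 4, 4, 4, 5, 5, 5]


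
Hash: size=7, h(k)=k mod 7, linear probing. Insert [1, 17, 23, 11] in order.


Insertions: 1->slot 1; 17->slot 3; 23->slot 2; 11->slot 4
Table: [None, 1, 23, 17, 11, None, None]


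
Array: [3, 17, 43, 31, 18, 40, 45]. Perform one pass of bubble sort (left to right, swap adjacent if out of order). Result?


After one pass: [3, 17, 31, 18, 40, 43, 45]


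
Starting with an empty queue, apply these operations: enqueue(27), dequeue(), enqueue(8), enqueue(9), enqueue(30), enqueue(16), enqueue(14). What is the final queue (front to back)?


enqueue(27) -> [27]
dequeue() returns 27 -> []
enqueue(8) -> [8]
enqueue(9) -> [8, 9]
enqueue(30) -> [8, 9, 30]
enqueue(16) -> [8, 9, 30, 16]
enqueue(14) -> [8, 9, 30, 16, 14]
Final queue (front to back): [8, 9, 30, 16, 14]


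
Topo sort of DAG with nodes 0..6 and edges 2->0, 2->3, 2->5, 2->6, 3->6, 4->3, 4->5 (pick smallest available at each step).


Kahn's algorithm, process smallest node first
Order: [1, 2, 0, 4, 3, 5, 6]


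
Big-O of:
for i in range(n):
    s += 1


Per nesting level: O(n) = O(n)
Complexity: O(n)


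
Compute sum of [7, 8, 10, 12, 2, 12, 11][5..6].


Prefix sums: [0, 7, 15, 25, 37, 39, 51, 62]
Sum[5..6] = prefix[7] - prefix[5] = 62 - 39 = 23


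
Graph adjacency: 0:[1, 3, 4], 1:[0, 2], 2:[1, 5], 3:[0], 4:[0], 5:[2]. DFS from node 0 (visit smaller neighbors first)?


DFS stack-based: start with [0]
Visit order: [0, 1, 2, 5, 3, 4]


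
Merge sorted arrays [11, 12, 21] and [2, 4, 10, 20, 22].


Compare heads, take smaller each step.
Merged: [2, 4, 10, 11, 12, 20, 21, 22]


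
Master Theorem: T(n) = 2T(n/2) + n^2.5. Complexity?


a=2, b=2, c=2.5. log_2(2)=1 < c=2.5. Case 3: O(n^c) = O(n^2.500)
Complexity: O(n^2.500)


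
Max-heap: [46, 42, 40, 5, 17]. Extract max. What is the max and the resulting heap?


Max = 46
Replace root with last, heapify down
Resulting heap: [42, 17, 40, 5]


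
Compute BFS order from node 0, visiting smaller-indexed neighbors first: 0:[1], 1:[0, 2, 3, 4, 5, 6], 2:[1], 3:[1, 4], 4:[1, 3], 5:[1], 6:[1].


BFS queue: start with [0]
Visit order: [0, 1, 2, 3, 4, 5, 6]


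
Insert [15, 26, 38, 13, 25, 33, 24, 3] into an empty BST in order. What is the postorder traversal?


Root = 15; build tree by BST insertion.
Postorder traversal: [3, 13, 24, 25, 33, 38, 26, 15]


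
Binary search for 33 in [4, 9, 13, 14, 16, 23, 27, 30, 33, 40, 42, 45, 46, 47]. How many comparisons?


Search for 33:
[0,13] mid=6 arr[6]=27
[7,13] mid=10 arr[10]=42
[7,9] mid=8 arr[8]=33
Total: 3 comparisons


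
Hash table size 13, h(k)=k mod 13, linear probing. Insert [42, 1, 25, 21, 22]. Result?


Insertions: 42->slot 3; 1->slot 1; 25->slot 12; 21->slot 8; 22->slot 9
Table: [None, 1, None, 42, None, None, None, None, 21, 22, None, None, 25]


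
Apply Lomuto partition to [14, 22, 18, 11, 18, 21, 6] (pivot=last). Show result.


Elements <= 6 go left of pivot.
Result: [6, 22, 18, 11, 18, 21, 14], pivot at index 0


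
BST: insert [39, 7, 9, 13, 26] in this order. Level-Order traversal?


Root = 39; build tree by BST insertion.
Level-Order traversal: [39, 7, 9, 13, 26]


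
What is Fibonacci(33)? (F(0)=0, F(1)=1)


F(n)=F(n-1)+F(n-2)
...F(31)=1346269, F(32)=2178309, F(33)=3524578


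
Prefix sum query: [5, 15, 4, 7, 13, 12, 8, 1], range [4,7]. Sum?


Prefix sums: [0, 5, 20, 24, 31, 44, 56, 64, 65]
Sum[4..7] = prefix[8] - prefix[4] = 65 - 31 = 34


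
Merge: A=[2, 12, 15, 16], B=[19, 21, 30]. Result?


Compare heads, take smaller each step.
Merged: [2, 12, 15, 16, 19, 21, 30]


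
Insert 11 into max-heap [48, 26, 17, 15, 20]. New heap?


Append 11: [48, 26, 17, 15, 20, 11]
Bubble up: no swaps needed
Result: [48, 26, 17, 15, 20, 11]


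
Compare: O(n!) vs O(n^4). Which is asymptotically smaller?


quartic grows slower than factorial
O(n^4) is asymptotically smaller; O(n!) grows faster


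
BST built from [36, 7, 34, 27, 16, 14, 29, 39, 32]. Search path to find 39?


BST root = 36
Search for 39: compare at each node
Path: [36, 39]


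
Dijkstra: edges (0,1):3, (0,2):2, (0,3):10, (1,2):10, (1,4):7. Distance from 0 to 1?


Dijkstra from 0:
Distances: {0: 0, 1: 3, 2: 2, 3: 10, 4: 10}
Shortest distance to 1 = 3, path = [0, 1]


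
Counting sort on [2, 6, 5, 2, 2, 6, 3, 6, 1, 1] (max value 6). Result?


Count array: [0, 2, 3, 1, 0, 1, 3]
Reconstruct: [1, 1, 2, 2, 2, 3, 5, 6, 6, 6]


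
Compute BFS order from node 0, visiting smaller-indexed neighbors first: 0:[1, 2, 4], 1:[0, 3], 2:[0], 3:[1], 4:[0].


BFS queue: start with [0]
Visit order: [0, 1, 2, 4, 3]


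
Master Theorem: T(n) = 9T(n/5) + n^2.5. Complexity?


a=9, b=5, c=2.5. log_5(9)=1.365 < c=2.5. Case 3: O(n^c) = O(n^2.500)
Complexity: O(n^2.500)


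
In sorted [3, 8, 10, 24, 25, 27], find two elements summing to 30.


Two pointers: lo=0, hi=5
Found pair: (3, 27) summing to 30


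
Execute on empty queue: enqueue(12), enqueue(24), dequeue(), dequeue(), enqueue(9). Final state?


enqueue(12) -> [12]
enqueue(24) -> [12, 24]
dequeue() returns 12 -> [24]
dequeue() returns 24 -> []
enqueue(9) -> [9]
Final queue (front to back): [9]


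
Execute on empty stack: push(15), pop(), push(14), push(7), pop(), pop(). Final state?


push(15) -> [15]
pop() returns 15 -> []
push(14) -> [14]
push(7) -> [14, 7]
pop() returns 7 -> [14]
pop() returns 14 -> []
Final stack (bottom to top): []


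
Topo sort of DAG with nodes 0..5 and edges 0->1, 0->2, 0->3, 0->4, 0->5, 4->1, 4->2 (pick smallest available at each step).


Kahn's algorithm, process smallest node first
Order: [0, 3, 4, 1, 2, 5]


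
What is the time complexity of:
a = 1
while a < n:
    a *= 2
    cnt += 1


Per nesting level: O(log n) = O(log n)
Complexity: O(log n)


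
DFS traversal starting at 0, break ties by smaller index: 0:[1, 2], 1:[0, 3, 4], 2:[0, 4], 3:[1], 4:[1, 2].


DFS stack-based: start with [0]
Visit order: [0, 1, 3, 4, 2]


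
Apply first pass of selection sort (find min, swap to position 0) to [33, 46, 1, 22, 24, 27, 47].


After one pass: [1, 46, 33, 22, 24, 27, 47]


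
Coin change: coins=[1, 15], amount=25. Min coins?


dp[0]=0; dp[i]=1+min(dp[i-c] for c in coins)
...dp[20]=6, dp[21]=7, dp[22]=8, dp[23]=9, dp[24]=10, dp[25]=11
Minimum coins for 25 = 11


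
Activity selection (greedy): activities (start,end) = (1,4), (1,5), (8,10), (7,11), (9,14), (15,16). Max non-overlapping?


Greedy: pick earliest-ending, then skip overlaps.
Selected (3 activities): [(1, 4), (8, 10), (15, 16)]


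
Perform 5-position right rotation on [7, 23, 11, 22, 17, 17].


Right rotate by 5: [23, 11, 22, 17, 17, 7]


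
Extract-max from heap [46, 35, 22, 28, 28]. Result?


Max = 46
Replace root with last, heapify down
Resulting heap: [35, 28, 22, 28]


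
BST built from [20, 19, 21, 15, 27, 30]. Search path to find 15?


BST root = 20
Search for 15: compare at each node
Path: [20, 19, 15]


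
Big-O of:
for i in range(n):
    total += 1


Per nesting level: O(n) = O(n)
Complexity: O(n)


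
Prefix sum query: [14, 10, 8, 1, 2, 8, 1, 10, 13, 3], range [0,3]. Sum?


Prefix sums: [0, 14, 24, 32, 33, 35, 43, 44, 54, 67, 70]
Sum[0..3] = prefix[4] - prefix[0] = 33 - 0 = 33


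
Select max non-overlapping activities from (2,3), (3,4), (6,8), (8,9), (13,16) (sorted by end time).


Greedy: pick earliest-ending, then skip overlaps.
Selected (5 activities): [(2, 3), (3, 4), (6, 8), (8, 9), (13, 16)]


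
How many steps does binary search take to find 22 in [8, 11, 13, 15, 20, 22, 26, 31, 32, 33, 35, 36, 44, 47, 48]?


Search for 22:
[0,14] mid=7 arr[7]=31
[0,6] mid=3 arr[3]=15
[4,6] mid=5 arr[5]=22
Total: 3 comparisons


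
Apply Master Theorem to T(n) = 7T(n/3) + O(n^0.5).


a=7, b=3, c=0.5. log_3(7)=1.771 > c=0.5. Case 1: O(n^log_b(a)) = O(n^1.771)
Complexity: O(n^1.771)


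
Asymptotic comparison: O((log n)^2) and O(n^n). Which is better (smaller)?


polylogarithmic grows slower than n^n
O((log n)^2) is asymptotically smaller; O(n^n) grows faster


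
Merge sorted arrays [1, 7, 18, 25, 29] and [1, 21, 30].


Compare heads, take smaller each step.
Merged: [1, 1, 7, 18, 21, 25, 29, 30]


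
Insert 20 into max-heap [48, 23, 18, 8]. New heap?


Append 20: [48, 23, 18, 8, 20]
Bubble up: no swaps needed
Result: [48, 23, 18, 8, 20]


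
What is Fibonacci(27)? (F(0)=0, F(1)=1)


F(n)=F(n-1)+F(n-2)
...F(25)=75025, F(26)=121393, F(27)=196418


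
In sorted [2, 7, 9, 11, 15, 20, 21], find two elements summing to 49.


Two pointers: lo=0, hi=6
No pair sums to 49


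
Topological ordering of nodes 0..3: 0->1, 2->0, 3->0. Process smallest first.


Kahn's algorithm, process smallest node first
Order: [2, 3, 0, 1]


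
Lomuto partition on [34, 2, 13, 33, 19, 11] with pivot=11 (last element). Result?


Elements <= 11 go left of pivot.
Result: [2, 11, 13, 33, 19, 34], pivot at index 1


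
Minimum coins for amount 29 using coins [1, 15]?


dp[0]=0; dp[i]=1+min(dp[i-c] for c in coins)
...dp[24]=10, dp[25]=11, dp[26]=12, dp[27]=13, dp[28]=14, dp[29]=15
Minimum coins for 29 = 15


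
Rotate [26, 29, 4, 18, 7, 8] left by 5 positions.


Left rotate by 5: [8, 26, 29, 4, 18, 7]


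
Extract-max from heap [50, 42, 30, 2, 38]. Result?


Max = 50
Replace root with last, heapify down
Resulting heap: [42, 38, 30, 2]


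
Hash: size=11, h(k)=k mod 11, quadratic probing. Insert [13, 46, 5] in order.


Insertions: 13->slot 2; 46->slot 3; 5->slot 5
Table: [None, None, 13, 46, None, 5, None, None, None, None, None]


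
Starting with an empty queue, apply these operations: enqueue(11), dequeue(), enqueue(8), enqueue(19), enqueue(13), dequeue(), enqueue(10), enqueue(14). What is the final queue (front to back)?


enqueue(11) -> [11]
dequeue() returns 11 -> []
enqueue(8) -> [8]
enqueue(19) -> [8, 19]
enqueue(13) -> [8, 19, 13]
dequeue() returns 8 -> [19, 13]
enqueue(10) -> [19, 13, 10]
enqueue(14) -> [19, 13, 10, 14]
Final queue (front to back): [19, 13, 10, 14]


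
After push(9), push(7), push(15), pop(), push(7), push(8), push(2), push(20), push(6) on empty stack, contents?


push(9) -> [9]
push(7) -> [9, 7]
push(15) -> [9, 7, 15]
pop() returns 15 -> [9, 7]
push(7) -> [9, 7, 7]
push(8) -> [9, 7, 7, 8]
push(2) -> [9, 7, 7, 8, 2]
push(20) -> [9, 7, 7, 8, 2, 20]
push(6) -> [9, 7, 7, 8, 2, 20, 6]
Final stack (bottom to top): [9, 7, 7, 8, 2, 20, 6]


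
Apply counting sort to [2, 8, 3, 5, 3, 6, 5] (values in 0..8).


Count array: [0, 0, 1, 2, 0, 2, 1, 0, 1]
Reconstruct: [2, 3, 3, 5, 5, 6, 8]


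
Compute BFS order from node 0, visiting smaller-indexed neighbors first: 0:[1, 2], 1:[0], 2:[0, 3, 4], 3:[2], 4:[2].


BFS queue: start with [0]
Visit order: [0, 1, 2, 3, 4]


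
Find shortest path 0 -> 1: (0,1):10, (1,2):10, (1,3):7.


Dijkstra from 0:
Distances: {0: 0, 1: 10, 2: 20, 3: 17}
Shortest distance to 1 = 10, path = [0, 1]


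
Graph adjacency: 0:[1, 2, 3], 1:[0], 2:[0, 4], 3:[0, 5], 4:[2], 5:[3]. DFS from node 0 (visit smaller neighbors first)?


DFS stack-based: start with [0]
Visit order: [0, 1, 2, 4, 3, 5]


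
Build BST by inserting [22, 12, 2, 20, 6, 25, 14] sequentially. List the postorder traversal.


Root = 22; build tree by BST insertion.
Postorder traversal: [6, 2, 14, 20, 12, 25, 22]


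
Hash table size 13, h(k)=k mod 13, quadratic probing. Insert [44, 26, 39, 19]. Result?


Insertions: 44->slot 5; 26->slot 0; 39->slot 1; 19->slot 6
Table: [26, 39, None, None, None, 44, 19, None, None, None, None, None, None]


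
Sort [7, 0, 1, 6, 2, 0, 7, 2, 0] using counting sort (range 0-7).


Count array: [3, 1, 2, 0, 0, 0, 1, 2]
Reconstruct: [0, 0, 0, 1, 2, 2, 6, 7, 7]


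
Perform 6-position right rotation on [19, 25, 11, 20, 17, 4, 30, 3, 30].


Right rotate by 6: [20, 17, 4, 30, 3, 30, 19, 25, 11]


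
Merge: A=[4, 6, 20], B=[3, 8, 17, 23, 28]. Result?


Compare heads, take smaller each step.
Merged: [3, 4, 6, 8, 17, 20, 23, 28]


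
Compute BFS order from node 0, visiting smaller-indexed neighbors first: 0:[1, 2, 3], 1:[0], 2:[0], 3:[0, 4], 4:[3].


BFS queue: start with [0]
Visit order: [0, 1, 2, 3, 4]


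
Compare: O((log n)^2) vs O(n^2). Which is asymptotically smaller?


polylogarithmic grows slower than quadratic
O((log n)^2) is asymptotically smaller; O(n^2) grows faster


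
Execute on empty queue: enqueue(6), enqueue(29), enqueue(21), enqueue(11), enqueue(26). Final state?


enqueue(6) -> [6]
enqueue(29) -> [6, 29]
enqueue(21) -> [6, 29, 21]
enqueue(11) -> [6, 29, 21, 11]
enqueue(26) -> [6, 29, 21, 11, 26]
Final queue (front to back): [6, 29, 21, 11, 26]


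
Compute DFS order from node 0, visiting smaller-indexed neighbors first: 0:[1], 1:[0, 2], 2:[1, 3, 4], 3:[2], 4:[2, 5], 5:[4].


DFS stack-based: start with [0]
Visit order: [0, 1, 2, 3, 4, 5]


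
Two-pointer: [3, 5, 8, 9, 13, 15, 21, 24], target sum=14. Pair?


Two pointers: lo=0, hi=7
Found pair: (5, 9) summing to 14


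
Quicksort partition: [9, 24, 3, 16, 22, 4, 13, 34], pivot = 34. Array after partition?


Elements <= 34 go left of pivot.
Result: [9, 24, 3, 16, 22, 4, 13, 34], pivot at index 7


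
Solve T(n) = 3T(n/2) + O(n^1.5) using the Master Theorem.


a=3, b=2, c=1.5. log_2(3)=1.585 > c=1.5. Case 1: O(n^log_b(a)) = O(n^1.585)
Complexity: O(n^1.585)


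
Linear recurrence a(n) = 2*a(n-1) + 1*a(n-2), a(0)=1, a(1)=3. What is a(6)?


Build bottom-up:
...a(4)=41, a(5)=99, a(6)=2*99+1*41=239


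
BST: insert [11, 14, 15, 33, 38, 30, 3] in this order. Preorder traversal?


Root = 11; build tree by BST insertion.
Preorder traversal: [11, 3, 14, 15, 33, 30, 38]


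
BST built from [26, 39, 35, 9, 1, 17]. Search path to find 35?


BST root = 26
Search for 35: compare at each node
Path: [26, 39, 35]


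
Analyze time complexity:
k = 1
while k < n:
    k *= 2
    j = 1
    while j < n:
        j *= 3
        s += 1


Per nesting level: O(log n) * O(log n) = O((log n)^2)
Complexity: O((log n)^2)


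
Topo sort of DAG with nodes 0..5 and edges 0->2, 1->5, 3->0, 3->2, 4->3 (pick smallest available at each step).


Kahn's algorithm, process smallest node first
Order: [1, 4, 3, 0, 2, 5]


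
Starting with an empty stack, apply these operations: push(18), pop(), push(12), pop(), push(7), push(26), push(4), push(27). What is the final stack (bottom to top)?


push(18) -> [18]
pop() returns 18 -> []
push(12) -> [12]
pop() returns 12 -> []
push(7) -> [7]
push(26) -> [7, 26]
push(4) -> [7, 26, 4]
push(27) -> [7, 26, 4, 27]
Final stack (bottom to top): [7, 26, 4, 27]


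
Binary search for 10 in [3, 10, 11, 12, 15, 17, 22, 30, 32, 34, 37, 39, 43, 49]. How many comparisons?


Search for 10:
[0,13] mid=6 arr[6]=22
[0,5] mid=2 arr[2]=11
[0,1] mid=0 arr[0]=3
[1,1] mid=1 arr[1]=10
Total: 4 comparisons


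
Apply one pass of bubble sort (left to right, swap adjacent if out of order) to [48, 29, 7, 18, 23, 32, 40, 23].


After one pass: [29, 7, 18, 23, 32, 40, 23, 48]


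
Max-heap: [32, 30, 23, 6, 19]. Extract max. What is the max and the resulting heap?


Max = 32
Replace root with last, heapify down
Resulting heap: [30, 19, 23, 6]


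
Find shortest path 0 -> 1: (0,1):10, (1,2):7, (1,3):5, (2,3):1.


Dijkstra from 0:
Distances: {0: 0, 1: 10, 2: 16, 3: 15}
Shortest distance to 1 = 10, path = [0, 1]


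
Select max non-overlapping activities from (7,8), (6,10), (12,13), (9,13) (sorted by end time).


Greedy: pick earliest-ending, then skip overlaps.
Selected (2 activities): [(7, 8), (12, 13)]


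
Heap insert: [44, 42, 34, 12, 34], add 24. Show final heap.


Append 24: [44, 42, 34, 12, 34, 24]
Bubble up: no swaps needed
Result: [44, 42, 34, 12, 34, 24]


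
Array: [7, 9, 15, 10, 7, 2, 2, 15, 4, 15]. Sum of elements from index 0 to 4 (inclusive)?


Prefix sums: [0, 7, 16, 31, 41, 48, 50, 52, 67, 71, 86]
Sum[0..4] = prefix[5] - prefix[0] = 48 - 0 = 48


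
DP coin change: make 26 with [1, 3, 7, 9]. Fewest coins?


dp[0]=0; dp[i]=1+min(dp[i-c] for c in coins)
...dp[21]=3, dp[22]=4, dp[23]=3, dp[24]=4, dp[25]=3, dp[26]=4
Minimum coins for 26 = 4


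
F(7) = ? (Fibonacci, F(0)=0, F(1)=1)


F(n)=F(n-1)+F(n-2)
...F(5)=5, F(6)=8, F(7)=13


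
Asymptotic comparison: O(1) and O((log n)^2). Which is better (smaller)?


constant grows slower than polylogarithmic
O(1) is asymptotically smaller; O((log n)^2) grows faster


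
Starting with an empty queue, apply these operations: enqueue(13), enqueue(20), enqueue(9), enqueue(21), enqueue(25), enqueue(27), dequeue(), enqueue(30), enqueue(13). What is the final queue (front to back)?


enqueue(13) -> [13]
enqueue(20) -> [13, 20]
enqueue(9) -> [13, 20, 9]
enqueue(21) -> [13, 20, 9, 21]
enqueue(25) -> [13, 20, 9, 21, 25]
enqueue(27) -> [13, 20, 9, 21, 25, 27]
dequeue() returns 13 -> [20, 9, 21, 25, 27]
enqueue(30) -> [20, 9, 21, 25, 27, 30]
enqueue(13) -> [20, 9, 21, 25, 27, 30, 13]
Final queue (front to back): [20, 9, 21, 25, 27, 30, 13]


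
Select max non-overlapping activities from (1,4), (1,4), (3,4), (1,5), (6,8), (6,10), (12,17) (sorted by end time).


Greedy: pick earliest-ending, then skip overlaps.
Selected (3 activities): [(1, 4), (6, 8), (12, 17)]


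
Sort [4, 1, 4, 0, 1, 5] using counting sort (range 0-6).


Count array: [1, 2, 0, 0, 2, 1, 0]
Reconstruct: [0, 1, 1, 4, 4, 5]


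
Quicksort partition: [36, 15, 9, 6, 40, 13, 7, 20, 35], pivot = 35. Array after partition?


Elements <= 35 go left of pivot.
Result: [15, 9, 6, 13, 7, 20, 35, 36, 40], pivot at index 6


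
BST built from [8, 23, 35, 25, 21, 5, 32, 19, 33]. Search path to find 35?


BST root = 8
Search for 35: compare at each node
Path: [8, 23, 35]


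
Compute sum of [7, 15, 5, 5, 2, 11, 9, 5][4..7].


Prefix sums: [0, 7, 22, 27, 32, 34, 45, 54, 59]
Sum[4..7] = prefix[8] - prefix[4] = 59 - 32 = 27


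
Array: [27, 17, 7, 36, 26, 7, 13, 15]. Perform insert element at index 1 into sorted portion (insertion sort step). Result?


After one pass: [17, 27, 7, 36, 26, 7, 13, 15]


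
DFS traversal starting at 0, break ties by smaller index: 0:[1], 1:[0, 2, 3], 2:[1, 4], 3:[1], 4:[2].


DFS stack-based: start with [0]
Visit order: [0, 1, 2, 4, 3]


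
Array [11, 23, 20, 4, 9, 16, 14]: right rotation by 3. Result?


Right rotate by 3: [9, 16, 14, 11, 23, 20, 4]


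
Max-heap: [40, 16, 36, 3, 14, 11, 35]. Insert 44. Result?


Append 44: [40, 16, 36, 3, 14, 11, 35, 44]
Bubble up: swap idx 7(44) with idx 3(3); swap idx 3(44) with idx 1(16); swap idx 1(44) with idx 0(40)
Result: [44, 40, 36, 16, 14, 11, 35, 3]


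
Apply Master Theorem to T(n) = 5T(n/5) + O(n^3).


a=5, b=5, c=3. log_5(5)=1 < c=3. Case 3: O(n^c) = O(n^3)
Complexity: O(n^3)


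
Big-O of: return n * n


Analysis: constant-time operation, no loop
Complexity: O(1)


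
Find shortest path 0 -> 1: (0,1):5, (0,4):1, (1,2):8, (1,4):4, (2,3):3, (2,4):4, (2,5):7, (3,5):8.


Dijkstra from 0:
Distances: {0: 0, 1: 5, 2: 5, 3: 8, 4: 1, 5: 12}
Shortest distance to 1 = 5, path = [0, 1]


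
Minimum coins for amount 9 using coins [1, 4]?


dp[0]=0; dp[i]=1+min(dp[i-c] for c in coins)
...dp[4]=1, dp[5]=2, dp[6]=3, dp[7]=4, dp[8]=2, dp[9]=3
Minimum coins for 9 = 3


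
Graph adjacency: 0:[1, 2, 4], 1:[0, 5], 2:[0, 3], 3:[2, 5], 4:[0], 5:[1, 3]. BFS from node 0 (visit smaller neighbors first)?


BFS queue: start with [0]
Visit order: [0, 1, 2, 4, 5, 3]


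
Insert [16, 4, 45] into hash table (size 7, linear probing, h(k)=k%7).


Insertions: 16->slot 2; 4->slot 4; 45->slot 3
Table: [None, None, 16, 45, 4, None, None]


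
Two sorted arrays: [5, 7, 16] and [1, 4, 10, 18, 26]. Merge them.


Compare heads, take smaller each step.
Merged: [1, 4, 5, 7, 10, 16, 18, 26]


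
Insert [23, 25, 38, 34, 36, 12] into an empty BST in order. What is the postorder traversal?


Root = 23; build tree by BST insertion.
Postorder traversal: [12, 36, 34, 38, 25, 23]


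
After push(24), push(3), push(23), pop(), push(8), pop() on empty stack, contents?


push(24) -> [24]
push(3) -> [24, 3]
push(23) -> [24, 3, 23]
pop() returns 23 -> [24, 3]
push(8) -> [24, 3, 8]
pop() returns 8 -> [24, 3]
Final stack (bottom to top): [24, 3]


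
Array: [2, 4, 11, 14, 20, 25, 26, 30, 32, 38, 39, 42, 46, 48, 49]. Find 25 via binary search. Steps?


Search for 25:
[0,14] mid=7 arr[7]=30
[0,6] mid=3 arr[3]=14
[4,6] mid=5 arr[5]=25
Total: 3 comparisons


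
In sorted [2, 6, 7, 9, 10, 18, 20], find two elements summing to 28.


Two pointers: lo=0, hi=6
Found pair: (10, 18) summing to 28


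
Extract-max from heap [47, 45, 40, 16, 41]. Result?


Max = 47
Replace root with last, heapify down
Resulting heap: [45, 41, 40, 16]


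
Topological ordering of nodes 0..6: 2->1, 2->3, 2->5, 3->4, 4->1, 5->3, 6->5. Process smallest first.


Kahn's algorithm, process smallest node first
Order: [0, 2, 6, 5, 3, 4, 1]


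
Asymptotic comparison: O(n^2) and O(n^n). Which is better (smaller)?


quadratic grows slower than n^n
O(n^2) is asymptotically smaller; O(n^n) grows faster


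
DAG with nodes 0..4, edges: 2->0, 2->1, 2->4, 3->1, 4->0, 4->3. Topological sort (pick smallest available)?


Kahn's algorithm, process smallest node first
Order: [2, 4, 0, 3, 1]


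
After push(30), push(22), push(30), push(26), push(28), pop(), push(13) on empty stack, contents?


push(30) -> [30]
push(22) -> [30, 22]
push(30) -> [30, 22, 30]
push(26) -> [30, 22, 30, 26]
push(28) -> [30, 22, 30, 26, 28]
pop() returns 28 -> [30, 22, 30, 26]
push(13) -> [30, 22, 30, 26, 13]
Final stack (bottom to top): [30, 22, 30, 26, 13]


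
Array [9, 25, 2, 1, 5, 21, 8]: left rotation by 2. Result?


Left rotate by 2: [2, 1, 5, 21, 8, 9, 25]


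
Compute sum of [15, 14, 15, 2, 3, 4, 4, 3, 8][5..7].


Prefix sums: [0, 15, 29, 44, 46, 49, 53, 57, 60, 68]
Sum[5..7] = prefix[8] - prefix[5] = 60 - 49 = 11


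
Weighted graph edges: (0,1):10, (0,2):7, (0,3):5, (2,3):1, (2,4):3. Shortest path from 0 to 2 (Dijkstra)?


Dijkstra from 0:
Distances: {0: 0, 1: 10, 2: 6, 3: 5, 4: 9}
Shortest distance to 2 = 6, path = [0, 3, 2]


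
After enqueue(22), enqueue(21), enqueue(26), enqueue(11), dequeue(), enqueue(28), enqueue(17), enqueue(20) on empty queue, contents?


enqueue(22) -> [22]
enqueue(21) -> [22, 21]
enqueue(26) -> [22, 21, 26]
enqueue(11) -> [22, 21, 26, 11]
dequeue() returns 22 -> [21, 26, 11]
enqueue(28) -> [21, 26, 11, 28]
enqueue(17) -> [21, 26, 11, 28, 17]
enqueue(20) -> [21, 26, 11, 28, 17, 20]
Final queue (front to back): [21, 26, 11, 28, 17, 20]


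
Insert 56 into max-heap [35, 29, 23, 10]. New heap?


Append 56: [35, 29, 23, 10, 56]
Bubble up: swap idx 4(56) with idx 1(29); swap idx 1(56) with idx 0(35)
Result: [56, 35, 23, 10, 29]


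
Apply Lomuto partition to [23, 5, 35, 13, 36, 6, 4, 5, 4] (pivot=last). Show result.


Elements <= 4 go left of pivot.
Result: [4, 4, 35, 13, 36, 6, 23, 5, 5], pivot at index 1


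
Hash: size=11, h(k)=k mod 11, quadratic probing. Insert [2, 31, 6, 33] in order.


Insertions: 2->slot 2; 31->slot 9; 6->slot 6; 33->slot 0
Table: [33, None, 2, None, None, None, 6, None, None, 31, None]


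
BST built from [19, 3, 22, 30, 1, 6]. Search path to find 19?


BST root = 19
Search for 19: compare at each node
Path: [19]


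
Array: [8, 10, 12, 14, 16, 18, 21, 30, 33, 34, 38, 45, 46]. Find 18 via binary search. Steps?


Search for 18:
[0,12] mid=6 arr[6]=21
[0,5] mid=2 arr[2]=12
[3,5] mid=4 arr[4]=16
[5,5] mid=5 arr[5]=18
Total: 4 comparisons


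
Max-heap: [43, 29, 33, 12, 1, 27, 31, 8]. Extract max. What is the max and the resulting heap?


Max = 43
Replace root with last, heapify down
Resulting heap: [33, 29, 31, 12, 1, 27, 8]


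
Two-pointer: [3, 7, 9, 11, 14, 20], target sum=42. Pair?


Two pointers: lo=0, hi=5
No pair sums to 42


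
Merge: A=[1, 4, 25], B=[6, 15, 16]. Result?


Compare heads, take smaller each step.
Merged: [1, 4, 6, 15, 16, 25]


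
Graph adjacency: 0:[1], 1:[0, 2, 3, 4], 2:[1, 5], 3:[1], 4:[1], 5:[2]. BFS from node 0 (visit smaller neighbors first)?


BFS queue: start with [0]
Visit order: [0, 1, 2, 3, 4, 5]


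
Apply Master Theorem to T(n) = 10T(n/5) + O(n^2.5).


a=10, b=5, c=2.5. log_5(10)=1.431 < c=2.5. Case 3: O(n^c) = O(n^2.500)
Complexity: O(n^2.500)


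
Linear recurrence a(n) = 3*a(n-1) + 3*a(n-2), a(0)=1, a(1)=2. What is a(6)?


Build bottom-up:
...a(4)=126, a(5)=477, a(6)=3*477+3*126=1809


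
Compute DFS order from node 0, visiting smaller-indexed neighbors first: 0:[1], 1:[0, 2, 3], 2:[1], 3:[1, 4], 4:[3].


DFS stack-based: start with [0]
Visit order: [0, 1, 2, 3, 4]


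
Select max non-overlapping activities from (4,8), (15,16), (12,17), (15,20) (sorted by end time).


Greedy: pick earliest-ending, then skip overlaps.
Selected (2 activities): [(4, 8), (15, 16)]


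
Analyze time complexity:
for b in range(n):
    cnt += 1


Per nesting level: O(n) = O(n)
Complexity: O(n)


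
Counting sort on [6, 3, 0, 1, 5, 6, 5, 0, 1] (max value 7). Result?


Count array: [2, 2, 0, 1, 0, 2, 2, 0]
Reconstruct: [0, 0, 1, 1, 3, 5, 5, 6, 6]


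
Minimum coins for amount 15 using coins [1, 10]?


dp[0]=0; dp[i]=1+min(dp[i-c] for c in coins)
...dp[10]=1, dp[11]=2, dp[12]=3, dp[13]=4, dp[14]=5, dp[15]=6
Minimum coins for 15 = 6


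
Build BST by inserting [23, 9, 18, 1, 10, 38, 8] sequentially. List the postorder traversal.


Root = 23; build tree by BST insertion.
Postorder traversal: [8, 1, 10, 18, 9, 38, 23]


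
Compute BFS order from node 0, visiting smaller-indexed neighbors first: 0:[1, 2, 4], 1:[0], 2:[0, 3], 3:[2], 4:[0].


BFS queue: start with [0]
Visit order: [0, 1, 2, 4, 3]


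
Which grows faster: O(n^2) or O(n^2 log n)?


quadratic grows slower than n^2 log n
O(n^2) is asymptotically smaller; O(n^2 log n) grows faster


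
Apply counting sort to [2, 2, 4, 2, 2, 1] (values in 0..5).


Count array: [0, 1, 4, 0, 1, 0]
Reconstruct: [1, 2, 2, 2, 2, 4]


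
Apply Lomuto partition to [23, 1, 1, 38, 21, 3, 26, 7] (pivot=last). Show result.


Elements <= 7 go left of pivot.
Result: [1, 1, 3, 7, 21, 23, 26, 38], pivot at index 3


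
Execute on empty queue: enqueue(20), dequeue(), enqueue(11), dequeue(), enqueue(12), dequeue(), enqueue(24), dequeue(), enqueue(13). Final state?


enqueue(20) -> [20]
dequeue() returns 20 -> []
enqueue(11) -> [11]
dequeue() returns 11 -> []
enqueue(12) -> [12]
dequeue() returns 12 -> []
enqueue(24) -> [24]
dequeue() returns 24 -> []
enqueue(13) -> [13]
Final queue (front to back): [13]


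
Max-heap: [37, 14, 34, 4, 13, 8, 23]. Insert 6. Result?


Append 6: [37, 14, 34, 4, 13, 8, 23, 6]
Bubble up: swap idx 7(6) with idx 3(4)
Result: [37, 14, 34, 6, 13, 8, 23, 4]


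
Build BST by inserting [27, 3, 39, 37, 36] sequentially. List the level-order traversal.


Root = 27; build tree by BST insertion.
Level-Order traversal: [27, 3, 39, 37, 36]


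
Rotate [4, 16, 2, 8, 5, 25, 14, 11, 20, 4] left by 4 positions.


Left rotate by 4: [5, 25, 14, 11, 20, 4, 4, 16, 2, 8]


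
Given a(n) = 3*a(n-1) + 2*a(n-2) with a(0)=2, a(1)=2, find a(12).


Build bottom-up:
...a(10)=248746, a(11)=885922, a(12)=3*885922+2*248746=3155258


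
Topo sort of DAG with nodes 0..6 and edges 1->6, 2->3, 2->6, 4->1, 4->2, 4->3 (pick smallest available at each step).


Kahn's algorithm, process smallest node first
Order: [0, 4, 1, 2, 3, 5, 6]


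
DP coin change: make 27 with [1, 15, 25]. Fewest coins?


dp[0]=0; dp[i]=1+min(dp[i-c] for c in coins)
...dp[22]=8, dp[23]=9, dp[24]=10, dp[25]=1, dp[26]=2, dp[27]=3
Minimum coins for 27 = 3


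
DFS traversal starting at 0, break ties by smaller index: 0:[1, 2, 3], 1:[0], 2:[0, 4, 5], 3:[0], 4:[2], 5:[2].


DFS stack-based: start with [0]
Visit order: [0, 1, 2, 4, 5, 3]


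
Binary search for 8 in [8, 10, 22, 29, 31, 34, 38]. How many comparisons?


Search for 8:
[0,6] mid=3 arr[3]=29
[0,2] mid=1 arr[1]=10
[0,0] mid=0 arr[0]=8
Total: 3 comparisons


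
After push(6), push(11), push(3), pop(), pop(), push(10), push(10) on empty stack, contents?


push(6) -> [6]
push(11) -> [6, 11]
push(3) -> [6, 11, 3]
pop() returns 3 -> [6, 11]
pop() returns 11 -> [6]
push(10) -> [6, 10]
push(10) -> [6, 10, 10]
Final stack (bottom to top): [6, 10, 10]


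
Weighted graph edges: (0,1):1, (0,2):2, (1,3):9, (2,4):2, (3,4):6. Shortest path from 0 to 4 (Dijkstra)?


Dijkstra from 0:
Distances: {0: 0, 1: 1, 2: 2, 3: 10, 4: 4}
Shortest distance to 4 = 4, path = [0, 2, 4]


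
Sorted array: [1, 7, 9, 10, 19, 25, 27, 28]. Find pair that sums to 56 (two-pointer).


Two pointers: lo=0, hi=7
No pair sums to 56


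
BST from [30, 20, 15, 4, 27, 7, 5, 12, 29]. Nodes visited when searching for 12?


BST root = 30
Search for 12: compare at each node
Path: [30, 20, 15, 4, 7, 12]


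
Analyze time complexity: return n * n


Analysis: constant-time operation, no loop
Complexity: O(1)


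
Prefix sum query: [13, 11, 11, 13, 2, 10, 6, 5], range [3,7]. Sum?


Prefix sums: [0, 13, 24, 35, 48, 50, 60, 66, 71]
Sum[3..7] = prefix[8] - prefix[3] = 71 - 35 = 36


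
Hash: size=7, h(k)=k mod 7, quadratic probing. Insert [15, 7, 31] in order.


Insertions: 15->slot 1; 7->slot 0; 31->slot 3
Table: [7, 15, None, 31, None, None, None]


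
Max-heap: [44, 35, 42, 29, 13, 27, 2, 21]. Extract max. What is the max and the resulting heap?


Max = 44
Replace root with last, heapify down
Resulting heap: [42, 35, 27, 29, 13, 21, 2]


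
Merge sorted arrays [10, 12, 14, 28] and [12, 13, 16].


Compare heads, take smaller each step.
Merged: [10, 12, 12, 13, 14, 16, 28]


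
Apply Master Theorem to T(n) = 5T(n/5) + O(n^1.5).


a=5, b=5, c=1.5. log_5(5)=1 < c=1.5. Case 3: O(n^c) = O(n^1.500)
Complexity: O(n^1.500)


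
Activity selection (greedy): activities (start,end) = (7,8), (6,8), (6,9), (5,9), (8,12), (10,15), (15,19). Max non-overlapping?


Greedy: pick earliest-ending, then skip overlaps.
Selected (3 activities): [(7, 8), (8, 12), (15, 19)]


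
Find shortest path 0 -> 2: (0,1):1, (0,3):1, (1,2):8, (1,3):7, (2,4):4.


Dijkstra from 0:
Distances: {0: 0, 1: 1, 2: 9, 3: 1, 4: 13}
Shortest distance to 2 = 9, path = [0, 1, 2]


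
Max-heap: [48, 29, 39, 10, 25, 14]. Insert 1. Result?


Append 1: [48, 29, 39, 10, 25, 14, 1]
Bubble up: no swaps needed
Result: [48, 29, 39, 10, 25, 14, 1]


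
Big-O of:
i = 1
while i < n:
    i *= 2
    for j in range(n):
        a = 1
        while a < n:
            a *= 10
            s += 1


Per nesting level: O(log n) * O(n) * O(log n) = O(n (log n)^2)
Complexity: O(n (log n)^2)


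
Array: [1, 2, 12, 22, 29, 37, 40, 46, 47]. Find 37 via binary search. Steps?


Search for 37:
[0,8] mid=4 arr[4]=29
[5,8] mid=6 arr[6]=40
[5,5] mid=5 arr[5]=37
Total: 3 comparisons


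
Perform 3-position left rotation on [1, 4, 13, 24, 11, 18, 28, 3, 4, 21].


Left rotate by 3: [24, 11, 18, 28, 3, 4, 21, 1, 4, 13]


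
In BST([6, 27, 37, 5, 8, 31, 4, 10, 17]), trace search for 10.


BST root = 6
Search for 10: compare at each node
Path: [6, 27, 8, 10]


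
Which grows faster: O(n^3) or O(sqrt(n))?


sublinear grows slower than cubic
O(sqrt(n)) is asymptotically smaller; O(n^3) grows faster


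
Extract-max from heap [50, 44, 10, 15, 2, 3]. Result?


Max = 50
Replace root with last, heapify down
Resulting heap: [44, 15, 10, 3, 2]


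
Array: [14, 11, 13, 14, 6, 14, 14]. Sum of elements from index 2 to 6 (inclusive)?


Prefix sums: [0, 14, 25, 38, 52, 58, 72, 86]
Sum[2..6] = prefix[7] - prefix[2] = 86 - 25 = 61


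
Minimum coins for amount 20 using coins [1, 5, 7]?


dp[0]=0; dp[i]=1+min(dp[i-c] for c in coins)
...dp[15]=3, dp[16]=4, dp[17]=3, dp[18]=4, dp[19]=3, dp[20]=4
Minimum coins for 20 = 4


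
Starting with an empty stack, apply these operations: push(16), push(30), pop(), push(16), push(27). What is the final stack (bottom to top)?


push(16) -> [16]
push(30) -> [16, 30]
pop() returns 30 -> [16]
push(16) -> [16, 16]
push(27) -> [16, 16, 27]
Final stack (bottom to top): [16, 16, 27]


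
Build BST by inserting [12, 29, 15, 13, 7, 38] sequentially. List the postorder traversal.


Root = 12; build tree by BST insertion.
Postorder traversal: [7, 13, 15, 38, 29, 12]


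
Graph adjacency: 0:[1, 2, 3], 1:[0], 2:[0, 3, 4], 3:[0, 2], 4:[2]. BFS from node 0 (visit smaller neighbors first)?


BFS queue: start with [0]
Visit order: [0, 1, 2, 3, 4]


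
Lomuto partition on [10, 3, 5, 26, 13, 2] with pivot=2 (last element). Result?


Elements <= 2 go left of pivot.
Result: [2, 3, 5, 26, 13, 10], pivot at index 0


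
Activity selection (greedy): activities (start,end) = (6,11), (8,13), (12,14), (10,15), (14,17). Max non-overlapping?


Greedy: pick earliest-ending, then skip overlaps.
Selected (3 activities): [(6, 11), (12, 14), (14, 17)]


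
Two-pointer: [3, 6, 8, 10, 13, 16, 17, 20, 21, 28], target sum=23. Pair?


Two pointers: lo=0, hi=9
Found pair: (3, 20) summing to 23


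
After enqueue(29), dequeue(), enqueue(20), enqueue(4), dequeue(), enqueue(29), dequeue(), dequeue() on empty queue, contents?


enqueue(29) -> [29]
dequeue() returns 29 -> []
enqueue(20) -> [20]
enqueue(4) -> [20, 4]
dequeue() returns 20 -> [4]
enqueue(29) -> [4, 29]
dequeue() returns 4 -> [29]
dequeue() returns 29 -> []
Final queue (front to back): []


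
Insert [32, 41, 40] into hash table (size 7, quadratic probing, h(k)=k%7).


Insertions: 32->slot 4; 41->slot 6; 40->slot 5
Table: [None, None, None, None, 32, 40, 41]


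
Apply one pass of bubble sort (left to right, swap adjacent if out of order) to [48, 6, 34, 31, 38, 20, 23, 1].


After one pass: [6, 34, 31, 38, 20, 23, 1, 48]


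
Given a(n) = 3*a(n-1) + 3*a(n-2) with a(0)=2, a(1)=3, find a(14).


Build bottom-up:
...a(12)=8819442, a(13)=33437043, a(14)=3*33437043+3*8819442=126769455


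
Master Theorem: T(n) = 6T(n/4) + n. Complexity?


a=6, b=4, c=1. log_4(6)=1.292 > c=1. Case 1: O(n^log_b(a)) = O(n^1.292)
Complexity: O(n^1.292)


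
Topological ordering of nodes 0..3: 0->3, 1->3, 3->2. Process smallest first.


Kahn's algorithm, process smallest node first
Order: [0, 1, 3, 2]


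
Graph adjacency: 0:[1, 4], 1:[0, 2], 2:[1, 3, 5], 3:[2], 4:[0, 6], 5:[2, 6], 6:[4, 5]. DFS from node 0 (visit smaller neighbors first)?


DFS stack-based: start with [0]
Visit order: [0, 1, 2, 3, 5, 6, 4]


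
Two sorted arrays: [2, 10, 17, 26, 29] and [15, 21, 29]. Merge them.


Compare heads, take smaller each step.
Merged: [2, 10, 15, 17, 21, 26, 29, 29]


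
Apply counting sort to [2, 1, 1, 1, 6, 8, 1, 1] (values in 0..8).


Count array: [0, 5, 1, 0, 0, 0, 1, 0, 1]
Reconstruct: [1, 1, 1, 1, 1, 2, 6, 8]


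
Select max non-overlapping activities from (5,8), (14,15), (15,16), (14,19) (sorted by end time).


Greedy: pick earliest-ending, then skip overlaps.
Selected (3 activities): [(5, 8), (14, 15), (15, 16)]
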